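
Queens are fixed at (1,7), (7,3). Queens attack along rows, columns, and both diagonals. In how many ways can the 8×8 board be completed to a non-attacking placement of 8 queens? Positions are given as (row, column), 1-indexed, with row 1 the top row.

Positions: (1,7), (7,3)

3

Branch on row 2: col 1 → 0; col 2 → 1; col 4 → 2; col 5 → 0.
Sum: 0 + 1 + 2 + 0 = 3.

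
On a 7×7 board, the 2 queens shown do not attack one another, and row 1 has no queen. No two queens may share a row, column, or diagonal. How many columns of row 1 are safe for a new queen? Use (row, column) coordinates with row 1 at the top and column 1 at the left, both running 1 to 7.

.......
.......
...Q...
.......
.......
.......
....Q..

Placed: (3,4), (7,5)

(3,4) attacks row 1 at column 4 and diagonals 2, 6.
(7,5) attacks row 1 at column 5.
Attacked columns: {2, 4, 5, 6}. Safe: {1, 3, 7}.

3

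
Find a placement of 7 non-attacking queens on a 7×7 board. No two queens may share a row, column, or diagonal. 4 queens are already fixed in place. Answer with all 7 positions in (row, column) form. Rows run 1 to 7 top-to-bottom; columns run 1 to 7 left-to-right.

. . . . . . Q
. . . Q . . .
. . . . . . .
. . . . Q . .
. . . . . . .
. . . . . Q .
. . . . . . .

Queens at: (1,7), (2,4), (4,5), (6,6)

Row 3: attacked by (1,7)→{5,7}; (2,4)→{3,4,5}; (4,5)→{4,5,6}; (6,6)→{3,6}. Safe: 1, 2. Place at column 1.
Row 5: attacked by (1,7)→{3,7}; (2,4)→{1,4,7}; (3,1)→{1,3}; (4,5)→{4,5,6}; (6,6)→{5,6,7}. Safe: 2. Place at column 2.
Row 7: attacked by (1,7)→{1,7}; (2,4)→{4}; (3,1)→{1,5}; (4,5)→{2,5}; (5,2)→{2,4}; (6,6)→{5,6,7}. Safe: 3. Place at column 3.
Columns [7, 4, 1, 5, 2, 6, 3], r−c [-6, -2, 2, -1, 3, 0, 4], r+c [8, 6, 4, 9, 7, 12, 10] are all distinct, so no two queens attack.

(1,7) (2,4) (3,1) (4,5) (5,2) (6,6) (7,3)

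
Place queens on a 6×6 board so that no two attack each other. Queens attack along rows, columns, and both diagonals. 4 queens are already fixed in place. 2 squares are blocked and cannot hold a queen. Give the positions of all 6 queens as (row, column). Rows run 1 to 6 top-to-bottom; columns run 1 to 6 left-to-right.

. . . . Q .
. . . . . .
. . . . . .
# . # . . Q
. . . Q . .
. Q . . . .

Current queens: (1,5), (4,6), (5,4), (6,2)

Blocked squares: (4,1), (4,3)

(1,5) (2,3) (3,1) (4,6) (5,4) (6,2)

Row 2: attacked by (1,5)→{4,5,6}; (4,6)→{4,6}; (5,4)→{1,4}; (6,2)→{2,6}. Safe: 3. Place at column 3.
Row 3: attacked by (1,5)→{3,5}; (2,3)→{2,3,4}; (4,6)→{5,6}; (5,4)→{2,4,6}; (6,2)→{2,5}. Safe: 1. Place at column 1.
Columns [5, 3, 1, 6, 4, 2], r−c [-4, -1, 2, -2, 1, 4], r+c [6, 5, 4, 10, 9, 8] are all distinct, so no two queens attack.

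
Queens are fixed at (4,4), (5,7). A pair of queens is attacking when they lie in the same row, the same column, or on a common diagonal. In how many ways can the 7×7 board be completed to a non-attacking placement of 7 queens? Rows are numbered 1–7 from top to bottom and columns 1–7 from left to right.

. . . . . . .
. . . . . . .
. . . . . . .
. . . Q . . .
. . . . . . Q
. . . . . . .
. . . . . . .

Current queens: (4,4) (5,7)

2

Branch on row 1: col 2 → 1; col 5 → 0; col 6 → 1.
Sum: 1 + 0 + 1 = 2.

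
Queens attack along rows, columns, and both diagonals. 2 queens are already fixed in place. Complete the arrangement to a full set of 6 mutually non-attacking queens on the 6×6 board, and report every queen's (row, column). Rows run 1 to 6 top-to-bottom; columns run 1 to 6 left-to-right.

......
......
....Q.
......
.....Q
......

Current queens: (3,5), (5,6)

(1,4) (2,1) (3,5) (4,2) (5,6) (6,3)

Row 1: attacked by (3,5)→{3,5}; (5,6)→{2,6}. Safe: 1, 4. Place at column 4.
Row 2: attacked by (1,4)→{3,4,5}; (3,5)→{4,5,6}; (5,6)→{3,6}. Safe: 1, 2. Place at column 1.
Row 4: attacked by (1,4)→{1,4}; (2,1)→{1,3}; (3,5)→{4,5,6}; (5,6)→{5,6}. Safe: 2. Place at column 2.
Row 6: attacked by (1,4)→{4}; (2,1)→{1,5}; (3,5)→{2,5}; (4,2)→{2,4}; (5,6)→{5,6}. Safe: 3. Place at column 3.
Columns [4, 1, 5, 2, 6, 3], r−c [-3, 1, -2, 2, -1, 3], r+c [5, 3, 8, 6, 11, 9] are all distinct, so no two queens attack.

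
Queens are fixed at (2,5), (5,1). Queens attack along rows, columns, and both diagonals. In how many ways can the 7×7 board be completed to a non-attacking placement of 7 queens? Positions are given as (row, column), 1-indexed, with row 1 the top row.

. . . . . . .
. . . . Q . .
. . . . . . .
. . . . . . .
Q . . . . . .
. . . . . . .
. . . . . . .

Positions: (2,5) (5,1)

Branch on row 1: col 2 → 1; col 3 → 0; col 7 → 0.
Sum: 1 + 0 + 0 = 1.

1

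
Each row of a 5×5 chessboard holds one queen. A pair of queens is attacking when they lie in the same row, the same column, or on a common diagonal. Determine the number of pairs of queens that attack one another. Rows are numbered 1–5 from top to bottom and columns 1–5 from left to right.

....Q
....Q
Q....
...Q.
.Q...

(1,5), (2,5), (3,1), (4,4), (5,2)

2

Same column: (1,5)–(2,5) (column 5).
Same diagonal: (2,5)–(5,2) (|2−5| = |5−2| = 3).
Total attacking pairs: 2.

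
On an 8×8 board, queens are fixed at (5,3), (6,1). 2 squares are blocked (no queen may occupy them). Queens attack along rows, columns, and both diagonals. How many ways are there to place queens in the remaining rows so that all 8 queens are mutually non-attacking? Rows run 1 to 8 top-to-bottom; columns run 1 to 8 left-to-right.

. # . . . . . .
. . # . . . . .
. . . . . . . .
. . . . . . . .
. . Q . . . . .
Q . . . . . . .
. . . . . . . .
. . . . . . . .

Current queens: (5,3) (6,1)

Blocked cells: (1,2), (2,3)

2

Branch on row 1: col 4 → 0; col 5 → 2; col 8 → 0.
Sum: 0 + 2 + 0 = 2.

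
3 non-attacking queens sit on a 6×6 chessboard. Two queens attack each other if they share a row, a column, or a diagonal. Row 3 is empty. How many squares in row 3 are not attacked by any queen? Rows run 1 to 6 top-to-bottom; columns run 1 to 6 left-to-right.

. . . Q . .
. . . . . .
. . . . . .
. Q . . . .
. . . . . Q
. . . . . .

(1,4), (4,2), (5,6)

1

(1,4) attacks row 3 at column 4 and diagonals 2, 6.
(4,2) attacks row 3 at column 2 and diagonals 1, 3.
(5,6) attacks row 3 at column 6 and diagonals 4.
Attacked columns: {1, 2, 3, 4, 6}. Safe: {5}.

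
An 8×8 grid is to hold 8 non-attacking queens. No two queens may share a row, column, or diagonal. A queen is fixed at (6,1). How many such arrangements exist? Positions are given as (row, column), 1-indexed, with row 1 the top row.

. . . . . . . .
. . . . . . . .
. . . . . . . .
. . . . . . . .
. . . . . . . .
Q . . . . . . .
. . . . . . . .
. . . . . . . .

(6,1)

Branch on row 1: col 2 → 1; col 3 → 4; col 4 → 4; col 5 → 4; col 7 → 3; col 8 → 0.
Sum: 1 + 4 + 4 + 4 + 3 + 0 = 16.

16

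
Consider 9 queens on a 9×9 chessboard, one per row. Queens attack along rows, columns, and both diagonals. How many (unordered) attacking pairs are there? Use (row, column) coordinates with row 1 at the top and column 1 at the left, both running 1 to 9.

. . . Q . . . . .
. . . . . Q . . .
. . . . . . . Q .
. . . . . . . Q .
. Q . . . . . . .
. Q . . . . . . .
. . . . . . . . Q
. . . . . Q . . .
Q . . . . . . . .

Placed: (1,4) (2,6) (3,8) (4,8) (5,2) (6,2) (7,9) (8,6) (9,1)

5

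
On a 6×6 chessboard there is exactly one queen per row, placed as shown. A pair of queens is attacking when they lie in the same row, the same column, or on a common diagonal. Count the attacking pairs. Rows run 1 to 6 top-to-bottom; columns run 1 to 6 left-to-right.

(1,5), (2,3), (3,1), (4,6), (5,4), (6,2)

0

All columns are distinct and no two queens satisfy |Δrow| = |Δcol|, so no pair attacks.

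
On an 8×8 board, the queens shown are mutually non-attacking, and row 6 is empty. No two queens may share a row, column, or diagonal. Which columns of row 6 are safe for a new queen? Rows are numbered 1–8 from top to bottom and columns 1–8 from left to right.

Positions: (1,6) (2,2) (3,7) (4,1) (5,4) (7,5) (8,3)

columns 8

(1,6) attacks row 6 at column 6 and diagonals 1.
(2,2) attacks row 6 at column 2 and diagonals 6.
(3,7) attacks row 6 at column 7 and diagonals 4.
(4,1) attacks row 6 at column 1 and diagonals 3.
(5,4) attacks row 6 at column 4 and diagonals 3, 5.
(7,5) attacks row 6 at column 5 and diagonals 4, 6.
(8,3) attacks row 6 at column 3 and diagonals 1, 5.
Attacked columns: {1, 2, 3, 4, 5, 6, 7}. Safe: {8}.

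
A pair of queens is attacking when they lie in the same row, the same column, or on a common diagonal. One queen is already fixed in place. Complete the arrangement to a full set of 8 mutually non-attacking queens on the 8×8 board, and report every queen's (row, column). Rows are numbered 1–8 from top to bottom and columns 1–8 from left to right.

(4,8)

Row 1: attacked by (4,8)→{5,8}. Safe: 1, 2, 3, 4, 6, 7. Place at column 1.
Row 2: attacked by (1,1)→{1,2}; (4,8)→{6,8}. Safe: 3, 4, 5, 7. Place at column 7.
Row 3: attacked by (1,1)→{1,3}; (2,7)→{6,7,8}; (4,8)→{7,8}. Safe: 2, 4, 5. Place at column 5.
Row 5: attacked by (1,1)→{1,5}; (2,7)→{4,7}; (3,5)→{3,5,7}; (4,8)→{7,8}. Safe: 2, 6. Place at column 2.
Row 6: attacked by (1,1)→{1,6}; (2,7)→{3,7}; (3,5)→{2,5,8}; (4,8)→{6,8}; (5,2)→{1,2,3}. Safe: 4. Place at column 4.
Row 7: attacked by (1,1)→{1,7}; (2,7)→{2,7}; (3,5)→{1,5}; (4,8)→{5,8}; (5,2)→{2,4}; (6,4)→{3,4,5}. Safe: 6. Place at column 6.
Row 8: attacked by (1,1)→{1,8}; (2,7)→{1,7}; (3,5)→{5}; (4,8)→{4,8}; (5,2)→{2,5}; (6,4)→{2,4,6}; (7,6)→{5,6,7}. Safe: 3. Place at column 3.
Columns [1, 7, 5, 8, 2, 4, 6, 3], r−c [0, -5, -2, -4, 3, 2, 1, 5], r+c [2, 9, 8, 12, 7, 10, 13, 11] are all distinct, so no two queens attack.

(1,1) (2,7) (3,5) (4,8) (5,2) (6,4) (7,6) (8,3)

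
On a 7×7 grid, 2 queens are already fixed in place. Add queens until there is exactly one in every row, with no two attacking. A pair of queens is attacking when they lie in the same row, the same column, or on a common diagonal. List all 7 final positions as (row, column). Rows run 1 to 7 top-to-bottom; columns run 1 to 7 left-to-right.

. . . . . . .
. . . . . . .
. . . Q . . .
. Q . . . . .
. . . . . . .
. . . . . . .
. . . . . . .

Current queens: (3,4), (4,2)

Row 1: attacked by (3,4)→{2,4,6}; (4,2)→{2,5}. Safe: 1, 3, 7. Place at column 1.
Row 2: attacked by (1,1)→{1,2}; (3,4)→{3,4,5}; (4,2)→{2,4}. Safe: 6, 7. Place at column 6.
Row 5: attacked by (1,1)→{1,5}; (2,6)→{3,6}; (3,4)→{2,4,6}; (4,2)→{1,2,3}. Safe: 7. Place at column 7.
Row 6: attacked by (1,1)→{1,6}; (2,6)→{2,6}; (3,4)→{1,4,7}; (4,2)→{2,4}; (5,7)→{6,7}. Safe: 3, 5. Place at column 5.
Row 7: attacked by (1,1)→{1,7}; (2,6)→{1,6}; (3,4)→{4}; (4,2)→{2,5}; (5,7)→{5,7}; (6,5)→{4,5,6}. Safe: 3. Place at column 3.
Columns [1, 6, 4, 2, 7, 5, 3], r−c [0, -4, -1, 2, -2, 1, 4], r+c [2, 8, 7, 6, 12, 11, 10] are all distinct, so no two queens attack.

(1,1) (2,6) (3,4) (4,2) (5,7) (6,5) (7,3)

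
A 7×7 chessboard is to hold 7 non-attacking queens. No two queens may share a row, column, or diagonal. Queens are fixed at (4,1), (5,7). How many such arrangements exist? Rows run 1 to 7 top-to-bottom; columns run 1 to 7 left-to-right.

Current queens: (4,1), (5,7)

Branch on row 1: col 2 → 1; col 5 → 0; col 6 → 0.
Sum: 1 + 0 + 0 = 1.

1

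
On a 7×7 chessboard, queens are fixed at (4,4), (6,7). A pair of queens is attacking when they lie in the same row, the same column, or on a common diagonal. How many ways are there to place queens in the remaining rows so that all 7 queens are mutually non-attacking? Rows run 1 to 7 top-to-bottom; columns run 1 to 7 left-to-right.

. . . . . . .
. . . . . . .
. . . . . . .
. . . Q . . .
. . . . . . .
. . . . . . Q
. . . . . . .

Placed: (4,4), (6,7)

2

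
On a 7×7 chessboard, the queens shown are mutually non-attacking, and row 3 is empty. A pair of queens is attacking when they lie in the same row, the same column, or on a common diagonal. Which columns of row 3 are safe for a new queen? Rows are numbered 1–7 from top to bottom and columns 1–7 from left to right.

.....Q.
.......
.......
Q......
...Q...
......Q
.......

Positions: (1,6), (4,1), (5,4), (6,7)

(1,6) attacks row 3 at column 6 and diagonals 4.
(4,1) attacks row 3 at column 1 and diagonals 2.
(5,4) attacks row 3 at column 4 and diagonals 2, 6.
(6,7) attacks row 3 at column 7 and diagonals 4.
Attacked columns: {1, 2, 4, 6, 7}. Safe: {3, 5}.

columns 3, 5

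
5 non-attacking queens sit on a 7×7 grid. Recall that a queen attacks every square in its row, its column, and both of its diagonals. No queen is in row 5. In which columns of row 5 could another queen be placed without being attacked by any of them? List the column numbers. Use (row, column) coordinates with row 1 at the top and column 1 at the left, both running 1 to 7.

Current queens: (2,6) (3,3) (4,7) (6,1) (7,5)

(2,6) attacks row 5 at column 6 and diagonals 3.
(3,3) attacks row 5 at column 3 and diagonals 1, 5.
(4,7) attacks row 5 at column 7 and diagonals 6.
(6,1) attacks row 5 at column 1 and diagonals 2.
(7,5) attacks row 5 at column 5 and diagonals 3, 7.
Attacked columns: {1, 2, 3, 5, 6, 7}. Safe: {4}.

columns 4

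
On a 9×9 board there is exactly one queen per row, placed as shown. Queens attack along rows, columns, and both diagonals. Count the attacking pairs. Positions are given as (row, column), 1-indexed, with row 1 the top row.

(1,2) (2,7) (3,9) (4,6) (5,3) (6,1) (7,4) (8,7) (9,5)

Same column: (2,7)–(8,7) (column 7).
Total attacking pairs: 1.

1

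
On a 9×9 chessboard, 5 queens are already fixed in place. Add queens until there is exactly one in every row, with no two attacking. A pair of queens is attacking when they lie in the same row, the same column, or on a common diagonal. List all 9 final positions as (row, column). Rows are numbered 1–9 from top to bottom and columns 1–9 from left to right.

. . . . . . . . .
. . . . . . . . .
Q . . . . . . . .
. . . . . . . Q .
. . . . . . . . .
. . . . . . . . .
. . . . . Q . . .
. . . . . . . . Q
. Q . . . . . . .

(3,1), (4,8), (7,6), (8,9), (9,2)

(1,7) (2,4) (3,1) (4,8) (5,5) (6,3) (7,6) (8,9) (9,2)

Row 1: attacked by (3,1)→{1,3}; (4,8)→{5,8}; (7,6)→{6}; (8,9)→{2,9}; (9,2)→{2}. Safe: 4, 7. Place at column 7.
Row 2: attacked by (1,7)→{6,7,8}; (3,1)→{1,2}; (4,8)→{6,8}; (7,6)→{1,6}; (8,9)→{3,9}; (9,2)→{2,9}. Safe: 4, 5. Place at column 4.
Row 5: attacked by (1,7)→{3,7}; (2,4)→{1,4,7}; (3,1)→{1,3}; (4,8)→{7,8,9}; (7,6)→{4,6,8}; (8,9)→{6,9}; (9,2)→{2,6}. Safe: 5. Place at column 5.
Row 6: attacked by (1,7)→{2,7}; (2,4)→{4,8}; (3,1)→{1,4}; (4,8)→{6,8}; (5,5)→{4,5,6}; (7,6)→{5,6,7}; (8,9)→{7,9}; (9,2)→{2,5}. Safe: 3. Place at column 3.
Columns [7, 4, 1, 8, 5, 3, 6, 9, 2], r−c [-6, -2, 2, -4, 0, 3, 1, -1, 7], r+c [8, 6, 4, 12, 10, 9, 13, 17, 11] are all distinct, so no two queens attack.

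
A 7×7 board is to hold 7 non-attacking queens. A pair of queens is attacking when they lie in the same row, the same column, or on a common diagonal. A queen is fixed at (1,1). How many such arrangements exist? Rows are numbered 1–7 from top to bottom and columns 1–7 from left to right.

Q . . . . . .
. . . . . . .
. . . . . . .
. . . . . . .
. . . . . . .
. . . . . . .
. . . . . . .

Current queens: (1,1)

4

Branch on row 2: col 3 → 1; col 4 → 1; col 5 → 1; col 6 → 1; col 7 → 0.
Sum: 1 + 1 + 1 + 1 + 0 = 4.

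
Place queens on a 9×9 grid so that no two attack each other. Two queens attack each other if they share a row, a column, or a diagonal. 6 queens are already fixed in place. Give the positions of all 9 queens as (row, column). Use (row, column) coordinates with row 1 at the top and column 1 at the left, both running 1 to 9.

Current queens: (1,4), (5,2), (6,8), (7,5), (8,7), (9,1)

Row 2: attacked by (1,4)→{3,4,5}; (5,2)→{2,5}; (6,8)→{4,8}; (7,5)→{5}; (8,7)→{1,7}; (9,1)→{1,8}. Safe: 6, 9. Place at column 6.
Row 3: attacked by (1,4)→{2,4,6}; (2,6)→{5,6,7}; (5,2)→{2,4}; (6,8)→{5,8}; (7,5)→{1,5,9}; (8,7)→{2,7}; (9,1)→{1,7}. Safe: 3. Place at column 3.
Row 4: attacked by (1,4)→{1,4,7}; (2,6)→{4,6,8}; (3,3)→{2,3,4}; (5,2)→{1,2,3}; (6,8)→{6,8}; (7,5)→{2,5,8}; (8,7)→{3,7}; (9,1)→{1,6}. Safe: 9. Place at column 9.
Columns [4, 6, 3, 9, 2, 8, 5, 7, 1], r−c [-3, -4, 0, -5, 3, -2, 2, 1, 8], r+c [5, 8, 6, 13, 7, 14, 12, 15, 10] are all distinct, so no two queens attack.

(1,4) (2,6) (3,3) (4,9) (5,2) (6,8) (7,5) (8,7) (9,1)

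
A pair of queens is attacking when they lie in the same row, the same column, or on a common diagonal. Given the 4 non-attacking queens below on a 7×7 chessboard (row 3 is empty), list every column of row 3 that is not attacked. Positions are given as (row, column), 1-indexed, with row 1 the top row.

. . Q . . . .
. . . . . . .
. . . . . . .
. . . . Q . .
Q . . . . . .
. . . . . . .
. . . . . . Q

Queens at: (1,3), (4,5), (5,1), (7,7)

columns 2

(1,3) attacks row 3 at column 3 and diagonals 1, 5.
(4,5) attacks row 3 at column 5 and diagonals 4, 6.
(5,1) attacks row 3 at column 1 and diagonals 3.
(7,7) attacks row 3 at column 7 and diagonals 3.
Attacked columns: {1, 3, 4, 5, 6, 7}. Safe: {2}.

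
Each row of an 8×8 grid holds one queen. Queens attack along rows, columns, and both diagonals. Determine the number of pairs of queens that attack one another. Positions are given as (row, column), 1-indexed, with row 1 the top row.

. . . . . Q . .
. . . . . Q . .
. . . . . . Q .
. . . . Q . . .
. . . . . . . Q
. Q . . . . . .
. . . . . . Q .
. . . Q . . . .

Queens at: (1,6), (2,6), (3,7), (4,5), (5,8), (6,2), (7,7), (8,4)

Same column: (1,6)–(2,6) (column 6); (3,7)–(7,7) (column 7).
Same diagonal: (2,6)–(3,7) (|2−3| = |6−7| = 1); (2,6)–(6,2) (|2−6| = |6−2| = 4); (6,2)–(8,4) (|6−8| = |2−4| = 2).
Total attacking pairs: 5.

5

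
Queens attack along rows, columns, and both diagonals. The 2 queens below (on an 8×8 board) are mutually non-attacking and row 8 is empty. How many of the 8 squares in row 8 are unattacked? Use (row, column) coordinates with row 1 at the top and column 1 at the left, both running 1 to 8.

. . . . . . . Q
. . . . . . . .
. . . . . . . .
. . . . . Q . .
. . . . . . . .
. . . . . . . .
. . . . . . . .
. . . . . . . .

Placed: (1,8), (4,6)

4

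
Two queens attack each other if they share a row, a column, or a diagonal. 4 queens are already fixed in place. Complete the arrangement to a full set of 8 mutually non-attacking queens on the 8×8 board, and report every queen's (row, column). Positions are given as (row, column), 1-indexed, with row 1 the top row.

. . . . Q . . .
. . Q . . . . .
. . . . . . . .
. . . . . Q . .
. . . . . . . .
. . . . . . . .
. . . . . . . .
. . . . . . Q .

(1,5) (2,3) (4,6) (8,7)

(1,5) (2,3) (3,1) (4,6) (5,8) (6,2) (7,4) (8,7)

Row 3: attacked by (1,5)→{3,5,7}; (2,3)→{2,3,4}; (4,6)→{5,6,7}; (8,7)→{2,7}. Safe: 1, 8. Place at column 1.
Row 5: attacked by (1,5)→{1,5}; (2,3)→{3,6}; (3,1)→{1,3}; (4,6)→{5,6,7}; (8,7)→{4,7}. Safe: 2, 8. Place at column 8.
Row 6: attacked by (1,5)→{5}; (2,3)→{3,7}; (3,1)→{1,4}; (4,6)→{4,6,8}; (5,8)→{7,8}; (8,7)→{5,7}. Safe: 2. Place at column 2.
Row 7: attacked by (1,5)→{5}; (2,3)→{3,8}; (3,1)→{1,5}; (4,6)→{3,6}; (5,8)→{6,8}; (6,2)→{1,2,3}; (8,7)→{6,7,8}. Safe: 4. Place at column 4.
Columns [5, 3, 1, 6, 8, 2, 4, 7], r−c [-4, -1, 2, -2, -3, 4, 3, 1], r+c [6, 5, 4, 10, 13, 8, 11, 15] are all distinct, so no two queens attack.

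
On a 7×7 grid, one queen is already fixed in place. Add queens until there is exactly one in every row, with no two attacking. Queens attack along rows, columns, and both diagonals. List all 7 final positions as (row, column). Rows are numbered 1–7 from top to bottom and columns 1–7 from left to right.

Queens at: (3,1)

Row 1: attacked by (3,1)→{1,3}. Safe: 2, 4, 5, 6, 7. Place at column 2.
Row 2: attacked by (1,2)→{1,2,3}; (3,1)→{1,2}. Safe: 4, 5, 6, 7. Place at column 4.
Row 4: attacked by (1,2)→{2,5}; (2,4)→{2,4,6}; (3,1)→{1,2}. Safe: 3, 7. Place at column 7.
Row 5: attacked by (1,2)→{2,6}; (2,4)→{1,4,7}; (3,1)→{1,3}; (4,7)→{6,7}. Safe: 5. Place at column 5.
Row 6: attacked by (1,2)→{2,7}; (2,4)→{4}; (3,1)→{1,4}; (4,7)→{5,7}; (5,5)→{4,5,6}. Safe: 3. Place at column 3.
Row 7: attacked by (1,2)→{2}; (2,4)→{4}; (3,1)→{1,5}; (4,7)→{4,7}; (5,5)→{3,5,7}; (6,3)→{2,3,4}. Safe: 6. Place at column 6.
Columns [2, 4, 1, 7, 5, 3, 6], r−c [-1, -2, 2, -3, 0, 3, 1], r+c [3, 6, 4, 11, 10, 9, 13] are all distinct, so no two queens attack.

(1,2) (2,4) (3,1) (4,7) (5,5) (6,3) (7,6)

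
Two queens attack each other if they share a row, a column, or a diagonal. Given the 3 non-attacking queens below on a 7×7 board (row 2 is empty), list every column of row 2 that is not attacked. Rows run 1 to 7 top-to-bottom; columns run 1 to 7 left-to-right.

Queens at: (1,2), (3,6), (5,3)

(1,2) attacks row 2 at column 2 and diagonals 1, 3.
(3,6) attacks row 2 at column 6 and diagonals 5, 7.
(5,3) attacks row 2 at column 3 and diagonals 6.
Attacked columns: {1, 2, 3, 5, 6, 7}. Safe: {4}.

columns 4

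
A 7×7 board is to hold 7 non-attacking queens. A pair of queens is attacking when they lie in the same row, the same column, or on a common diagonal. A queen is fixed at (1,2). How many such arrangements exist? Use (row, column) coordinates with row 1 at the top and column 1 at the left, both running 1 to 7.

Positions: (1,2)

7

Branch on row 2: col 4 → 2; col 5 → 3; col 6 → 1; col 7 → 1.
Sum: 2 + 3 + 1 + 1 = 7.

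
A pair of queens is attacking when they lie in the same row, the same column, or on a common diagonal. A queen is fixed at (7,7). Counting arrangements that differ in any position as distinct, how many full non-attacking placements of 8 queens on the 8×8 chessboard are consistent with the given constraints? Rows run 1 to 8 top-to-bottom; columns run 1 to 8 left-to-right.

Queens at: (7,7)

16

Branch on row 1: col 2 → 3; col 3 → 5; col 4 → 2; col 5 → 1; col 6 → 3; col 8 → 2.
Sum: 3 + 5 + 2 + 1 + 3 + 2 = 16.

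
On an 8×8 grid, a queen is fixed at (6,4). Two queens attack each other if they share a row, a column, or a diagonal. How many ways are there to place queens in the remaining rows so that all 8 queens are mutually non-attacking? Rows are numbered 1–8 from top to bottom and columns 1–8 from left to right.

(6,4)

Branch on row 1: col 1 → 2; col 2 → 2; col 3 → 3; col 5 → 1; col 6 → 2; col 7 → 2; col 8 → 0.
Sum: 2 + 2 + 3 + 1 + 2 + 2 + 0 = 12.

12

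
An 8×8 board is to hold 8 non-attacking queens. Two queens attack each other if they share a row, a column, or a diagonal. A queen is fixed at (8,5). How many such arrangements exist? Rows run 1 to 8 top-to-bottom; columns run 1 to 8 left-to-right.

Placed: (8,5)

18

Branch on row 1: col 1 → 1; col 2 → 3; col 3 → 4; col 4 → 3; col 6 → 3; col 7 → 3; col 8 → 1.
Sum: 1 + 3 + 4 + 3 + 3 + 3 + 1 = 18.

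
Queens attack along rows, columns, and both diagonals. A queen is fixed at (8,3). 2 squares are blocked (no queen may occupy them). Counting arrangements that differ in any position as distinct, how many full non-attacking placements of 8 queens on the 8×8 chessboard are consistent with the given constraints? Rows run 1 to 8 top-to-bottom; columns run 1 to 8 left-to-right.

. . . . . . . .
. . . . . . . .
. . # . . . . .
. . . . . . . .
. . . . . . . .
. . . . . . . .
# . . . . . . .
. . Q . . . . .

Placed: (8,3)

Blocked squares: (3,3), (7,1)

15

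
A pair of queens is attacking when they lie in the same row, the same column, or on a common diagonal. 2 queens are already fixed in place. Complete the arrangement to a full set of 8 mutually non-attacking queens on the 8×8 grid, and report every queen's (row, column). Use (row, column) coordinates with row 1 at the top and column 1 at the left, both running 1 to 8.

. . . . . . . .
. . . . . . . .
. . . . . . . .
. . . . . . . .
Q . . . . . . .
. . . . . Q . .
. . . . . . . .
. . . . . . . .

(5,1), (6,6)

(1,3) (2,8) (3,4) (4,7) (5,1) (6,6) (7,2) (8,5)

Row 1: attacked by (5,1)→{1,5}; (6,6)→{1,6}. Safe: 2, 3, 4, 7, 8. Place at column 3.
Row 2: attacked by (1,3)→{2,3,4}; (5,1)→{1,4}; (6,6)→{2,6}. Safe: 5, 7, 8. Place at column 8.
Row 3: attacked by (1,3)→{1,3,5}; (2,8)→{7,8}; (5,1)→{1,3}; (6,6)→{3,6}. Safe: 2, 4. Place at column 4.
Row 4: attacked by (1,3)→{3,6}; (2,8)→{6,8}; (3,4)→{3,4,5}; (5,1)→{1,2}; (6,6)→{4,6,8}. Safe: 7. Place at column 7.
Row 7: attacked by (1,3)→{3}; (2,8)→{3,8}; (3,4)→{4,8}; (4,7)→{4,7}; (5,1)→{1,3}; (6,6)→{5,6,7}. Safe: 2. Place at column 2.
Row 8: attacked by (1,3)→{3}; (2,8)→{2,8}; (3,4)→{4}; (4,7)→{3,7}; (5,1)→{1,4}; (6,6)→{4,6,8}; (7,2)→{1,2,3}. Safe: 5. Place at column 5.
Columns [3, 8, 4, 7, 1, 6, 2, 5], r−c [-2, -6, -1, -3, 4, 0, 5, 3], r+c [4, 10, 7, 11, 6, 12, 9, 13] are all distinct, so no two queens attack.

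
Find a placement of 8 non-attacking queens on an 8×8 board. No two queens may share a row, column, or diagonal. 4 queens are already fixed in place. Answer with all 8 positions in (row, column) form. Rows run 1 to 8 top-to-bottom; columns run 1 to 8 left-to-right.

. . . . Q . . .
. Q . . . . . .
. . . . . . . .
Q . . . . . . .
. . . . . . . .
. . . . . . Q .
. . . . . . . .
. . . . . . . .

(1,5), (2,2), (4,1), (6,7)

(1,5) (2,2) (3,8) (4,1) (5,4) (6,7) (7,3) (8,6)

Row 3: attacked by (1,5)→{3,5,7}; (2,2)→{1,2,3}; (4,1)→{1,2}; (6,7)→{4,7}. Safe: 6, 8. Place at column 8.
Row 5: attacked by (1,5)→{1,5}; (2,2)→{2,5}; (3,8)→{6,8}; (4,1)→{1,2}; (6,7)→{6,7,8}. Safe: 3, 4. Place at column 4.
Row 7: attacked by (1,5)→{5}; (2,2)→{2,7}; (3,8)→{4,8}; (4,1)→{1,4}; (5,4)→{2,4,6}; (6,7)→{6,7,8}. Safe: 3. Place at column 3.
Row 8: attacked by (1,5)→{5}; (2,2)→{2,8}; (3,8)→{3,8}; (4,1)→{1,5}; (5,4)→{1,4,7}; (6,7)→{5,7}; (7,3)→{2,3,4}. Safe: 6. Place at column 6.
Columns [5, 2, 8, 1, 4, 7, 3, 6], r−c [-4, 0, -5, 3, 1, -1, 4, 2], r+c [6, 4, 11, 5, 9, 13, 10, 14] are all distinct, so no two queens attack.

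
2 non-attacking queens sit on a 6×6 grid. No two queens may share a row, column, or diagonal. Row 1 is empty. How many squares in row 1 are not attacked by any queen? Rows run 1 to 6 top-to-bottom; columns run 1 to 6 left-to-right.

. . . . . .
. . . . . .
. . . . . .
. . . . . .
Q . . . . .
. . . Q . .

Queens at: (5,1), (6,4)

(5,1) attacks row 1 at column 1 and diagonals 5.
(6,4) attacks row 1 at column 4.
Attacked columns: {1, 4, 5}. Safe: {2, 3, 6}.

3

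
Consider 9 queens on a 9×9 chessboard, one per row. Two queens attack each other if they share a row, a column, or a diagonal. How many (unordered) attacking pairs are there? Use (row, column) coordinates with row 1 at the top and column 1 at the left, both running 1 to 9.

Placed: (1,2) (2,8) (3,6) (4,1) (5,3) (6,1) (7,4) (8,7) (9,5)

Same column: (4,1)–(6,1) (column 1).
Same diagonal: (4,1)–(7,4) (|4−7| = |1−4| = 3).
Total attacking pairs: 2.

2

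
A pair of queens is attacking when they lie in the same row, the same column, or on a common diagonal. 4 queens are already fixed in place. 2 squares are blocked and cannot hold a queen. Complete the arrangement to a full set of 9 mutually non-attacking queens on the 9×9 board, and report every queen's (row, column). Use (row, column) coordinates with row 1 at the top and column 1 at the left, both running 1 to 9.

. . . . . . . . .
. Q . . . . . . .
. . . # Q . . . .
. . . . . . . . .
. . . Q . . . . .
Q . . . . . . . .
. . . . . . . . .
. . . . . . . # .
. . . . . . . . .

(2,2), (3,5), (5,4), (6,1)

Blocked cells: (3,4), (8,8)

(1,9) (2,2) (3,5) (4,7) (5,4) (6,1) (7,8) (8,6) (9,3)

Row 1: attacked by (2,2)→{1,2,3}; (3,5)→{3,5,7}; (5,4)→{4,8}; (6,1)→{1,6}. Safe: 9. Place at column 9.
Row 4: attacked by (1,9)→{6,9}; (2,2)→{2,4}; (3,5)→{4,5,6}; (5,4)→{3,4,5}; (6,1)→{1,3}. Safe: 7, 8. Place at column 7.
Row 7: attacked by (1,9)→{3,9}; (2,2)→{2,7}; (3,5)→{1,5,9}; (4,7)→{4,7}; (5,4)→{2,4,6}; (6,1)→{1,2}. Safe: 8. Place at column 8.
Row 8: attacked by (1,9)→{2,9}; (2,2)→{2,8}; (3,5)→{5}; (4,7)→{3,7}; (5,4)→{1,4,7}; (6,1)→{1,3}; (7,8)→{7,8,9}. Blocked: 8. Safe: 6. Place at column 6.
Row 9: attacked by (1,9)→{1,9}; (2,2)→{2,9}; (3,5)→{5}; (4,7)→{2,7}; (5,4)→{4,8}; (6,1)→{1,4}; (7,8)→{6,8}; (8,6)→{5,6,7}. Safe: 3. Place at column 3.
Columns [9, 2, 5, 7, 4, 1, 8, 6, 3], r−c [-8, 0, -2, -3, 1, 5, -1, 2, 6], r+c [10, 4, 8, 11, 9, 7, 15, 14, 12] are all distinct, so no two queens attack.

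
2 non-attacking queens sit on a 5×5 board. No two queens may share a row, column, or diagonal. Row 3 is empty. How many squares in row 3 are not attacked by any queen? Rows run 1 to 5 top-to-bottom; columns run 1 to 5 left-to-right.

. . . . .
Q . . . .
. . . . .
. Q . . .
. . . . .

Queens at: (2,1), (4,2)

2

(2,1) attacks row 3 at column 1 and diagonals 2.
(4,2) attacks row 3 at column 2 and diagonals 1, 3.
Attacked columns: {1, 2, 3}. Safe: {4, 5}.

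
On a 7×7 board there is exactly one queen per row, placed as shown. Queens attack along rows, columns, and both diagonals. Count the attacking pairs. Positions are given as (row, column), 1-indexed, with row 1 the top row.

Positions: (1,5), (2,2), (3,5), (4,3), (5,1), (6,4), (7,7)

3

Same column: (1,5)–(3,5) (column 5).
Same diagonal: (1,5)–(5,1) (|1−5| = |5−1| = 4); (2,2)–(7,7) (|2−7| = |2−7| = 5).
Total attacking pairs: 3.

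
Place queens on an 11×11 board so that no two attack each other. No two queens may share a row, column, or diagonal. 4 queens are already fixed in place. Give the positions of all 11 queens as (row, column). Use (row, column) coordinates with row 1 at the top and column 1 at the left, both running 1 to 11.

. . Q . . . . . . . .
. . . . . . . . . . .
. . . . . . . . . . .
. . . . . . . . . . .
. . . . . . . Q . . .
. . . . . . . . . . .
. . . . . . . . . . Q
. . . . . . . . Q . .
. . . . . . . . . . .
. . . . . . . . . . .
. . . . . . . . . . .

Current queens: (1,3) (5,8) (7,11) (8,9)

Row 2: attacked by (1,3)→{2,3,4}; (5,8)→{5,8,11}; (7,11)→{6,11}; (8,9)→{3,9}. Safe: 1, 7, 10. Place at column 7.
Row 3: attacked by (1,3)→{1,3,5}; (2,7)→{6,7,8}; (5,8)→{6,8,10}; (7,11)→{7,11}; (8,9)→{4,9}. Safe: 2. Place at column 2.
Row 4: attacked by (1,3)→{3,6}; (2,7)→{5,7,9}; (3,2)→{1,2,3}; (5,8)→{7,8,9}; (7,11)→{8,11}; (8,9)→{5,9}. Safe: 4, 10. Place at column 10.
Row 6: attacked by (1,3)→{3,8}; (2,7)→{3,7,11}; (3,2)→{2,5}; (4,10)→{8,10}; (5,8)→{7,8,9}; (7,11)→{10,11}; (8,9)→{7,9,11}. Safe: 1, 4, 6. Place at column 4.
Row 9: attacked by (1,3)→{3,11}; (2,7)→{7}; (3,2)→{2,8}; (4,10)→{5,10}; (5,8)→{4,8}; (6,4)→{1,4,7}; (7,11)→{9,11}; (8,9)→{8,9,10}. Safe: 6. Place at column 6.
Row 10: attacked by (1,3)→{3}; (2,7)→{7}; (3,2)→{2,9}; (4,10)→{4,10}; (5,8)→{3,8}; (6,4)→{4,8}; (7,11)→{8,11}; (8,9)→{7,9,11}; (9,6)→{5,6,7}. Safe: 1. Place at column 1.
Row 11: attacked by (1,3)→{3}; (2,7)→{7}; (3,2)→{2,10}; (4,10)→{3,10}; (5,8)→{2,8}; (6,4)→{4,9}; (7,11)→{7,11}; (8,9)→{6,9}; (9,6)→{4,6,8}; (10,1)→{1,2}. Safe: 5. Place at column 5.
Columns [3, 7, 2, 10, 8, 4, 11, 9, 6, 1, 5], r−c [-2, -5, 1, -6, -3, 2, -4, -1, 3, 9, 6], r+c [4, 9, 5, 14, 13, 10, 18, 17, 15, 11, 16] are all distinct, so no two queens attack.

(1,3) (2,7) (3,2) (4,10) (5,8) (6,4) (7,11) (8,9) (9,6) (10,1) (11,5)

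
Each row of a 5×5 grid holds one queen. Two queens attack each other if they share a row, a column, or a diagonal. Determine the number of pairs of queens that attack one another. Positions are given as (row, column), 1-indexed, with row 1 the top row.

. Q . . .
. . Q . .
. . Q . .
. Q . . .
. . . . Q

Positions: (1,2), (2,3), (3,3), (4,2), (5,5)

5

Same column: (1,2)–(4,2) (column 2); (2,3)–(3,3) (column 3).
Same diagonal: (1,2)–(2,3) (|1−2| = |2−3| = 1); (3,3)–(4,2) (|3−4| = |3−2| = 1); (3,3)–(5,5) (|3−5| = |3−5| = 2).
Total attacking pairs: 5.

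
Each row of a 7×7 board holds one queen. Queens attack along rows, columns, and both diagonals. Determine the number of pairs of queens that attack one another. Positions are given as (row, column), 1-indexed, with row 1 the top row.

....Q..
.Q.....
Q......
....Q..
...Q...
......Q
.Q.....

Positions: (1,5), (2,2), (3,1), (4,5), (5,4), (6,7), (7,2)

Same column: (1,5)–(4,5) (column 5); (2,2)–(7,2) (column 2).
Same diagonal: (2,2)–(3,1) (|2−3| = |2−1| = 1); (4,5)–(5,4) (|4−5| = |5−4| = 1); (4,5)–(6,7) (|4−6| = |5−7| = 2); (4,5)–(7,2) (|4−7| = |5−2| = 3); (5,4)–(7,2) (|5−7| = |4−2| = 2).
Total attacking pairs: 7.

7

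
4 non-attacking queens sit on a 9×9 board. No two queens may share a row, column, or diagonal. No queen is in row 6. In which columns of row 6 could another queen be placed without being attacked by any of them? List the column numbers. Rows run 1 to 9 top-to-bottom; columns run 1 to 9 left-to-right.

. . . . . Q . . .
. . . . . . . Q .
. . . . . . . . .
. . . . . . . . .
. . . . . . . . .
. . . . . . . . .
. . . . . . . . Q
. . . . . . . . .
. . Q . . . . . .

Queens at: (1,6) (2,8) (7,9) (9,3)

(1,6) attacks row 6 at column 6 and diagonals 1.
(2,8) attacks row 6 at column 8 and diagonals 4.
(7,9) attacks row 6 at column 9 and diagonals 8.
(9,3) attacks row 6 at column 3 and diagonals 6.
Attacked columns: {1, 3, 4, 6, 8, 9}. Safe: {2, 5, 7}.

columns 2, 5, 7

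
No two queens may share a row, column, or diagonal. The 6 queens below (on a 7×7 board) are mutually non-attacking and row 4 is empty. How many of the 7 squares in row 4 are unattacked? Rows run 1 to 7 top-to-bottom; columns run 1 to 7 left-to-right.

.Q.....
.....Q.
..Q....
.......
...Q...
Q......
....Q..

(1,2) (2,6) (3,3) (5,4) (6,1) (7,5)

1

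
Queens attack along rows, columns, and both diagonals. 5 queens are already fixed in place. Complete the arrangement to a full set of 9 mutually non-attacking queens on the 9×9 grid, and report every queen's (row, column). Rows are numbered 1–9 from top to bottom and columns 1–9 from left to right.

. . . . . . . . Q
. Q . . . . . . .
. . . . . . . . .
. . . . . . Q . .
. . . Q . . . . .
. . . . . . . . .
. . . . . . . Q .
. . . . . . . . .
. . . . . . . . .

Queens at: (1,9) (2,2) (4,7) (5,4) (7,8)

Row 3: attacked by (1,9)→{7,9}; (2,2)→{1,2,3}; (4,7)→{6,7,8}; (5,4)→{2,4,6}; (7,8)→{4,8}. Safe: 5. Place at column 5.
Row 6: attacked by (1,9)→{4,9}; (2,2)→{2,6}; (3,5)→{2,5,8}; (4,7)→{5,7,9}; (5,4)→{3,4,5}; (7,8)→{7,8,9}. Safe: 1. Place at column 1.
Row 8: attacked by (1,9)→{2,9}; (2,2)→{2,8}; (3,5)→{5}; (4,7)→{3,7}; (5,4)→{1,4,7}; (6,1)→{1,3}; (7,8)→{7,8,9}. Safe: 6. Place at column 6.
Row 9: attacked by (1,9)→{1,9}; (2,2)→{2,9}; (3,5)→{5}; (4,7)→{2,7}; (5,4)→{4,8}; (6,1)→{1,4}; (7,8)→{6,8}; (8,6)→{5,6,7}. Safe: 3. Place at column 3.
Columns [9, 2, 5, 7, 4, 1, 8, 6, 3], r−c [-8, 0, -2, -3, 1, 5, -1, 2, 6], r+c [10, 4, 8, 11, 9, 7, 15, 14, 12] are all distinct, so no two queens attack.

(1,9) (2,2) (3,5) (4,7) (5,4) (6,1) (7,8) (8,6) (9,3)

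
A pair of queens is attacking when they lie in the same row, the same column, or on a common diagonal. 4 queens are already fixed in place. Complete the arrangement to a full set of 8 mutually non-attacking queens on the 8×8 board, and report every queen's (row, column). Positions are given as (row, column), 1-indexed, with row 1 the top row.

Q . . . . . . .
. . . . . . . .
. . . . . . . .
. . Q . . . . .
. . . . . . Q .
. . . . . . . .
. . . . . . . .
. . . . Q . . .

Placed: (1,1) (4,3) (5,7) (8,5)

(1,1) (2,6) (3,8) (4,3) (5,7) (6,4) (7,2) (8,5)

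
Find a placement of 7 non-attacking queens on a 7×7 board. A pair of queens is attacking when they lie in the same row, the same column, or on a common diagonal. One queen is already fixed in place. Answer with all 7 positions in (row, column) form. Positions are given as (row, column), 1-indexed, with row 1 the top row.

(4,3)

Row 1: attacked by (4,3)→{3,6}. Safe: 1, 2, 4, 5, 7. Place at column 2.
Row 2: attacked by (1,2)→{1,2,3}; (4,3)→{1,3,5}. Safe: 4, 6, 7. Place at column 7.
Row 3: attacked by (1,2)→{2,4}; (2,7)→{6,7}; (4,3)→{2,3,4}. Safe: 1, 5. Place at column 5.
Row 5: attacked by (1,2)→{2,6}; (2,7)→{4,7}; (3,5)→{3,5,7}; (4,3)→{2,3,4}. Safe: 1. Place at column 1.
Row 6: attacked by (1,2)→{2,7}; (2,7)→{3,7}; (3,5)→{2,5}; (4,3)→{1,3,5}; (5,1)→{1,2}. Safe: 4, 6. Place at column 6.
Row 7: attacked by (1,2)→{2}; (2,7)→{2,7}; (3,5)→{1,5}; (4,3)→{3,6}; (5,1)→{1,3}; (6,6)→{5,6,7}. Safe: 4. Place at column 4.
Columns [2, 7, 5, 3, 1, 6, 4], r−c [-1, -5, -2, 1, 4, 0, 3], r+c [3, 9, 8, 7, 6, 12, 11] are all distinct, so no two queens attack.

(1,2) (2,7) (3,5) (4,3) (5,1) (6,6) (7,4)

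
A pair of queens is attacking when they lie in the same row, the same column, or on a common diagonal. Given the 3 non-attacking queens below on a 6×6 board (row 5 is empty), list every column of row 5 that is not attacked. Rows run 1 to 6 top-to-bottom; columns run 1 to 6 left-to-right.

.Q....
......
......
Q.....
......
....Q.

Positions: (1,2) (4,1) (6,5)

columns 3

(1,2) attacks row 5 at column 2 and diagonals 6.
(4,1) attacks row 5 at column 1 and diagonals 2.
(6,5) attacks row 5 at column 5 and diagonals 4, 6.
Attacked columns: {1, 2, 4, 5, 6}. Safe: {3}.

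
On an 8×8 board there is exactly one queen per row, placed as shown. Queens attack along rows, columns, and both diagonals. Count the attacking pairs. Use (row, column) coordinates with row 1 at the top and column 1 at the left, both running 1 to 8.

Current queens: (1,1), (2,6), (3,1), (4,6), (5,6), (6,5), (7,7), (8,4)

6

Same column: (1,1)–(3,1) (column 1); (2,6)–(4,6) (column 6); (2,6)–(5,6) (column 6); (4,6)–(5,6) (column 6).
Same diagonal: (1,1)–(7,7) (|1−7| = |1−7| = 6); (5,6)–(6,5) (|5−6| = |6−5| = 1).
Total attacking pairs: 6.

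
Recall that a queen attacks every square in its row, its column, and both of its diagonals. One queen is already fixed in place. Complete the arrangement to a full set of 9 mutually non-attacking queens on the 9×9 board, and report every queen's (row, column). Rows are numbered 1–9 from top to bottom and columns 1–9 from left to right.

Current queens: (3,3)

(1,8) (2,6) (3,3) (4,9) (5,7) (6,1) (7,4) (8,2) (9,5)

Row 1: attacked by (3,3)→{1,3,5}. Safe: 2, 4, 6, 7, 8, 9. Place at column 8.
Row 2: attacked by (1,8)→{7,8,9}; (3,3)→{2,3,4}. Safe: 1, 5, 6. Place at column 6.
Row 4: attacked by (1,8)→{5,8}; (2,6)→{4,6,8}; (3,3)→{2,3,4}. Safe: 1, 7, 9. Place at column 9.
Row 5: attacked by (1,8)→{4,8}; (2,6)→{3,6,9}; (3,3)→{1,3,5}; (4,9)→{8,9}. Safe: 2, 7. Place at column 7.
Row 6: attacked by (1,8)→{3,8}; (2,6)→{2,6}; (3,3)→{3,6}; (4,9)→{7,9}; (5,7)→{6,7,8}. Safe: 1, 4, 5. Place at column 1.
Row 7: attacked by (1,8)→{2,8}; (2,6)→{1,6}; (3,3)→{3,7}; (4,9)→{6,9}; (5,7)→{5,7,9}; (6,1)→{1,2}. Safe: 4. Place at column 4.
Row 8: attacked by (1,8)→{1,8}; (2,6)→{6}; (3,3)→{3,8}; (4,9)→{5,9}; (5,7)→{4,7}; (6,1)→{1,3}; (7,4)→{3,4,5}. Safe: 2. Place at column 2.
Row 9: attacked by (1,8)→{8}; (2,6)→{6}; (3,3)→{3,9}; (4,9)→{4,9}; (5,7)→{3,7}; (6,1)→{1,4}; (7,4)→{2,4,6}; (8,2)→{1,2,3}. Safe: 5. Place at column 5.
Columns [8, 6, 3, 9, 7, 1, 4, 2, 5], r−c [-7, -4, 0, -5, -2, 5, 3, 6, 4], r+c [9, 8, 6, 13, 12, 7, 11, 10, 14] are all distinct, so no two queens attack.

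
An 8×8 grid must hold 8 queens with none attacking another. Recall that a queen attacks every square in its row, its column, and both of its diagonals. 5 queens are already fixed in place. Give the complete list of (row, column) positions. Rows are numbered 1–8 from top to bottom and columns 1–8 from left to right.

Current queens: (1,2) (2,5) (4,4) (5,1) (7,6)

Row 3: attacked by (1,2)→{2,4}; (2,5)→{4,5,6}; (4,4)→{3,4,5}; (5,1)→{1,3}; (7,6)→{2,6}. Safe: 7, 8. Place at column 7.
Row 6: attacked by (1,2)→{2,7}; (2,5)→{1,5}; (3,7)→{4,7}; (4,4)→{2,4,6}; (5,1)→{1,2}; (7,6)→{5,6,7}. Safe: 3, 8. Place at column 8.
Row 8: attacked by (1,2)→{2}; (2,5)→{5}; (3,7)→{2,7}; (4,4)→{4,8}; (5,1)→{1,4}; (6,8)→{6,8}; (7,6)→{5,6,7}. Safe: 3. Place at column 3.
Columns [2, 5, 7, 4, 1, 8, 6, 3], r−c [-1, -3, -4, 0, 4, -2, 1, 5], r+c [3, 7, 10, 8, 6, 14, 13, 11] are all distinct, so no two queens attack.

(1,2) (2,5) (3,7) (4,4) (5,1) (6,8) (7,6) (8,3)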